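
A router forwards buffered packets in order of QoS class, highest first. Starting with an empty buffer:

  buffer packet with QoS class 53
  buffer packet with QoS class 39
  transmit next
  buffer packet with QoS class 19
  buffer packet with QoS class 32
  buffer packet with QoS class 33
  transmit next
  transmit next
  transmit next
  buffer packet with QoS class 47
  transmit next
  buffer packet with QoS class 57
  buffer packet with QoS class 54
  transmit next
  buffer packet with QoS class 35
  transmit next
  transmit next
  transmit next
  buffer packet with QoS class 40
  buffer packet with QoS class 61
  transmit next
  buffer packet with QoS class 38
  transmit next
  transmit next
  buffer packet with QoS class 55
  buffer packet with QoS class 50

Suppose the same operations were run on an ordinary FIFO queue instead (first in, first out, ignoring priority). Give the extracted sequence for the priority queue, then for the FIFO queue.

insert 53 → {53}
insert 39 → {53, 39}
transmit next → 53; now {39}
insert 19 → {39, 19}
insert 32 → {39, 32, 19}
insert 33 → {39, 33, 32, 19}
transmit next → 39; now {33, 32, 19}
transmit next → 33; now {32, 19}
transmit next → 32; now {19}
insert 47 → {47, 19}
transmit next → 47; now {19}
insert 57 → {57, 19}
insert 54 → {57, 54, 19}
transmit next → 57; now {54, 19}
insert 35 → {54, 35, 19}
transmit next → 54; now {35, 19}
transmit next → 35; now {19}
transmit next → 19; now {}
insert 40 → {40}
insert 61 → {61, 40}
transmit next → 61; now {40}
insert 38 → {40, 38}
transmit next → 40; now {38}
transmit next → 38; now {}
insert 55 → {55}
insert 50 → {55, 50}

priority queue: 53, 39, 33, 32, 47, 57, 54, 35, 19, 61, 40, 38; FIFO queue: 53 → 39 → 19 → 32 → 33 → 47 → 57 → 54 → 35 → 40 → 61 → 38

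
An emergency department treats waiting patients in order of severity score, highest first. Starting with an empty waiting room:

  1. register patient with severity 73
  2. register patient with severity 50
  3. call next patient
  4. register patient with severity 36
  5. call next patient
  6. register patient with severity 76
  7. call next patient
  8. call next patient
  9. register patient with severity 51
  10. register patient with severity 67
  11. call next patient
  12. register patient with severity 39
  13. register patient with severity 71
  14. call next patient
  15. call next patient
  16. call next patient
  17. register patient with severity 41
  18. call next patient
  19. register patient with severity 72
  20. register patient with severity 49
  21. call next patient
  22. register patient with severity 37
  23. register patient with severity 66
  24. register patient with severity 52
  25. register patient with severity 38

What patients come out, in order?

insert 73 → {73}
insert 50 → {73, 50}
call next patient → 73; now {50}
insert 36 → {50, 36}
call next patient → 50; now {36}
insert 76 → {76, 36}
call next patient → 76; now {36}
call next patient → 36; now {}
insert 51 → {51}
insert 67 → {67, 51}
call next patient → 67; now {51}
insert 39 → {51, 39}
insert 71 → {71, 51, 39}
call next patient → 71; now {51, 39}
call next patient → 51; now {39}
call next patient → 39; now {}
insert 41 → {41}
call next patient → 41; now {}
insert 72 → {72}
insert 49 → {72, 49}
call next patient → 72; now {49}
insert 37 → {49, 37}
insert 66 → {66, 49, 37}
insert 52 → {66, 52, 49, 37}
insert 38 → {66, 52, 49, 38, 37}

73 → 50 → 76 → 36 → 67 → 71 → 51 → 39 → 41 → 72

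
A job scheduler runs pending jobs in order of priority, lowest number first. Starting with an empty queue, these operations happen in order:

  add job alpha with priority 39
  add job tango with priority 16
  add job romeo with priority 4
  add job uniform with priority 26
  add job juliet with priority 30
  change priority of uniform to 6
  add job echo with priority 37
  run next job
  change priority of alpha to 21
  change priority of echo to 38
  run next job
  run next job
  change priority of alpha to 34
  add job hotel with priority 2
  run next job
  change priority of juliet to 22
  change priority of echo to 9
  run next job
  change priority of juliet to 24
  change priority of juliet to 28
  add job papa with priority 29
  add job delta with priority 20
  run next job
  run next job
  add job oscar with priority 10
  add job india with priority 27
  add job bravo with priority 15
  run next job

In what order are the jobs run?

add alpha (priority 39) → {alpha:39}
add tango (priority 16) → {tango:16, alpha:39}
add romeo (priority 4) → {romeo:4, tango:16, alpha:39}
add uniform (priority 26) → {romeo:4, tango:16, uniform:26, alpha:39}
add juliet (priority 30) → {romeo:4, tango:16, uniform:26, juliet:30, alpha:39}
update uniform to priority 6 → {romeo:4, uniform:6, tango:16, juliet:30, alpha:39}
add echo (priority 37) → {romeo:4, uniform:6, tango:16, juliet:30, echo:37, alpha:39}
run next job → romeo; now {uniform:6, tango:16, juliet:30, echo:37, alpha:39}
update alpha to priority 21 → {uniform:6, tango:16, alpha:21, juliet:30, echo:37}
update echo to priority 38 → {uniform:6, tango:16, alpha:21, juliet:30, echo:38}
run next job → uniform; now {tango:16, alpha:21, juliet:30, echo:38}
run next job → tango; now {alpha:21, juliet:30, echo:38}
update alpha to priority 34 → {juliet:30, alpha:34, echo:38}
add hotel (priority 2) → {hotel:2, juliet:30, alpha:34, echo:38}
run next job → hotel; now {juliet:30, alpha:34, echo:38}
update juliet to priority 22 → {juliet:22, alpha:34, echo:38}
update echo to priority 9 → {echo:9, juliet:22, alpha:34}
run next job → echo; now {juliet:22, alpha:34}
update juliet to priority 24 → {juliet:24, alpha:34}
update juliet to priority 28 → {juliet:28, alpha:34}
add papa (priority 29) → {juliet:28, papa:29, alpha:34}
add delta (priority 20) → {delta:20, juliet:28, papa:29, alpha:34}
run next job → delta; now {juliet:28, papa:29, alpha:34}
run next job → juliet; now {papa:29, alpha:34}
add oscar (priority 10) → {oscar:10, papa:29, alpha:34}
add india (priority 27) → {oscar:10, india:27, papa:29, alpha:34}
add bravo (priority 15) → {oscar:10, bravo:15, india:27, papa:29, alpha:34}
run next job → oscar; now {bravo:15, india:27, papa:29, alpha:34}

[romeo, uniform, tango, hotel, echo, delta, juliet, oscar]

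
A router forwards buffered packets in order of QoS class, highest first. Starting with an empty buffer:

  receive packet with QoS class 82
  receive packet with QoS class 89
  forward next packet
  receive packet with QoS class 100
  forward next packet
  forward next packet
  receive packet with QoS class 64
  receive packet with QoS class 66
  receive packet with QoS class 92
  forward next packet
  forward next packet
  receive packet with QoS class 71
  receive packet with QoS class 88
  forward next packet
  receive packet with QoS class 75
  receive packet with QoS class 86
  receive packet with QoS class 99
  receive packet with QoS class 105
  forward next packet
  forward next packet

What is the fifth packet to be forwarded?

insert 82 → {82}
insert 89 → {89, 82}
forward next packet → 89; now {82}
insert 100 → {100, 82}
forward next packet → 100; now {82}
forward next packet → 82; now {}
insert 64 → {64}
insert 66 → {66, 64}
insert 92 → {92, 66, 64}
forward next packet → 92; now {66, 64}
forward next packet → 66; now {64}
insert 71 → {71, 64}
insert 88 → {88, 71, 64}
forward next packet → 88; now {71, 64}
insert 75 → {75, 71, 64}
insert 86 → {86, 75, 71, 64}
insert 99 → {99, 86, 75, 71, 64}
insert 105 → {105, 99, 86, 75, 71, 64}
forward next packet → 105; now {99, 86, 75, 71, 64}
forward next packet → 99; now {86, 75, 71, 64}

66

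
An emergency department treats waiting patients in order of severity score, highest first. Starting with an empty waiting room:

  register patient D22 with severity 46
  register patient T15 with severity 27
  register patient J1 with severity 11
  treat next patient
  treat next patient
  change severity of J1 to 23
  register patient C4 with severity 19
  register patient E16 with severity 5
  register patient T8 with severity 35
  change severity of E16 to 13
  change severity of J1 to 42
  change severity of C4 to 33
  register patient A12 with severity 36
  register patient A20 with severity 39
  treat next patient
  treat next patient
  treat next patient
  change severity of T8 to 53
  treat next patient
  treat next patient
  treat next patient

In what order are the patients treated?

D22 → T15 → J1 → A20 → A12 → T8 → C4 → E16

add D22 (severity 46) → {D22:46}
add T15 (severity 27) → {D22:46, T15:27}
add J1 (severity 11) → {D22:46, T15:27, J1:11}
treat next patient → D22; now {T15:27, J1:11}
treat next patient → T15; now {J1:11}
update J1 to severity 23 → {J1:23}
add C4 (severity 19) → {J1:23, C4:19}
add E16 (severity 5) → {J1:23, C4:19, E16:5}
add T8 (severity 35) → {T8:35, J1:23, C4:19, E16:5}
update E16 to severity 13 → {T8:35, J1:23, C4:19, E16:13}
update J1 to severity 42 → {J1:42, T8:35, C4:19, E16:13}
update C4 to severity 33 → {J1:42, T8:35, C4:33, E16:13}
add A12 (severity 36) → {J1:42, A12:36, T8:35, C4:33, E16:13}
add A20 (severity 39) → {J1:42, A20:39, A12:36, T8:35, C4:33, E16:13}
treat next patient → J1; now {A20:39, A12:36, T8:35, C4:33, E16:13}
treat next patient → A20; now {A12:36, T8:35, C4:33, E16:13}
treat next patient → A12; now {T8:35, C4:33, E16:13}
update T8 to severity 53 → {T8:53, C4:33, E16:13}
treat next patient → T8; now {C4:33, E16:13}
treat next patient → C4; now {E16:13}
treat next patient → E16; now {}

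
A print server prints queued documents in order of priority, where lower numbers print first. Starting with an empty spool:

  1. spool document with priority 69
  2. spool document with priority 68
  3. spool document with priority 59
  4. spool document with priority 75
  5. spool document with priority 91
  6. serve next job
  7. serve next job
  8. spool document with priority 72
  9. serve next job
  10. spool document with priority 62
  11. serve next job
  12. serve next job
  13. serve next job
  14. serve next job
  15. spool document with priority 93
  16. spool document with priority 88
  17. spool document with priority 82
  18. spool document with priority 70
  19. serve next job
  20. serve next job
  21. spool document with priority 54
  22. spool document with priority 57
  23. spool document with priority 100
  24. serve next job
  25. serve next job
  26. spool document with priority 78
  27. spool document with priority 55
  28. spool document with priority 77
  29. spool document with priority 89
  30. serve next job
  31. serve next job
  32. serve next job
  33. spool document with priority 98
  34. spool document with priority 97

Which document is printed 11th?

insert 69 → {69}
insert 68 → {68, 69}
insert 59 → {59, 68, 69}
insert 75 → {59, 68, 69, 75}
insert 91 → {59, 68, 69, 75, 91}
serve next job → 59; now {68, 69, 75, 91}
serve next job → 68; now {69, 75, 91}
insert 72 → {69, 72, 75, 91}
serve next job → 69; now {72, 75, 91}
insert 62 → {62, 72, 75, 91}
serve next job → 62; now {72, 75, 91}
serve next job → 72; now {75, 91}
serve next job → 75; now {91}
serve next job → 91; now {}
insert 93 → {93}
insert 88 → {88, 93}
insert 82 → {82, 88, 93}
insert 70 → {70, 82, 88, 93}
serve next job → 70; now {82, 88, 93}
serve next job → 82; now {88, 93}
insert 54 → {54, 88, 93}
insert 57 → {54, 57, 88, 93}
insert 100 → {54, 57, 88, 93, 100}
serve next job → 54; now {57, 88, 93, 100}
serve next job → 57; now {88, 93, 100}
insert 78 → {78, 88, 93, 100}
insert 55 → {55, 78, 88, 93, 100}
insert 77 → {55, 77, 78, 88, 93, 100}
insert 89 → {55, 77, 78, 88, 89, 93, 100}
serve next job → 55; now {77, 78, 88, 89, 93, 100}
serve next job → 77; now {78, 88, 89, 93, 100}
serve next job → 78; now {88, 89, 93, 100}
insert 98 → {88, 89, 93, 98, 100}
insert 97 → {88, 89, 93, 97, 98, 100}

57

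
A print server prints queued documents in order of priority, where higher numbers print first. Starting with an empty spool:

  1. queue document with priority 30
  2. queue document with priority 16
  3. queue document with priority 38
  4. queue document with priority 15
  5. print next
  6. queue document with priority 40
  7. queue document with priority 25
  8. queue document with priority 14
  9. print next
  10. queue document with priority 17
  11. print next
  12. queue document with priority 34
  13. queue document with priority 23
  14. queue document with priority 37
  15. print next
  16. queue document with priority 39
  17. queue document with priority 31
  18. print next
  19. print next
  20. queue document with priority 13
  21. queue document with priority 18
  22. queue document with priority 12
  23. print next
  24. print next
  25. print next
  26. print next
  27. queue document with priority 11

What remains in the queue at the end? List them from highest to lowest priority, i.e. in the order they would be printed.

insert 30 → {30}
insert 16 → {30, 16}
insert 38 → {38, 30, 16}
insert 15 → {38, 30, 16, 15}
print next → 38; now {30, 16, 15}
insert 40 → {40, 30, 16, 15}
insert 25 → {40, 30, 25, 16, 15}
insert 14 → {40, 30, 25, 16, 15, 14}
print next → 40; now {30, 25, 16, 15, 14}
insert 17 → {30, 25, 17, 16, 15, 14}
print next → 30; now {25, 17, 16, 15, 14}
insert 34 → {34, 25, 17, 16, 15, 14}
insert 23 → {34, 25, 23, 17, 16, 15, 14}
insert 37 → {37, 34, 25, 23, 17, 16, 15, 14}
print next → 37; now {34, 25, 23, 17, 16, 15, 14}
insert 39 → {39, 34, 25, 23, 17, 16, 15, 14}
insert 31 → {39, 34, 31, 25, 23, 17, 16, 15, 14}
print next → 39; now {34, 31, 25, 23, 17, 16, 15, 14}
print next → 34; now {31, 25, 23, 17, 16, 15, 14}
insert 13 → {31, 25, 23, 17, 16, 15, 14, 13}
insert 18 → {31, 25, 23, 18, 17, 16, 15, 14, 13}
insert 12 → {31, 25, 23, 18, 17, 16, 15, 14, 13, 12}
print next → 31; now {25, 23, 18, 17, 16, 15, 14, 13, 12}
print next → 25; now {23, 18, 17, 16, 15, 14, 13, 12}
print next → 23; now {18, 17, 16, 15, 14, 13, 12}
print next → 18; now {17, 16, 15, 14, 13, 12}
insert 11 → {17, 16, 15, 14, 13, 12, 11}

17, 16, 15, 14, 13, 12, 11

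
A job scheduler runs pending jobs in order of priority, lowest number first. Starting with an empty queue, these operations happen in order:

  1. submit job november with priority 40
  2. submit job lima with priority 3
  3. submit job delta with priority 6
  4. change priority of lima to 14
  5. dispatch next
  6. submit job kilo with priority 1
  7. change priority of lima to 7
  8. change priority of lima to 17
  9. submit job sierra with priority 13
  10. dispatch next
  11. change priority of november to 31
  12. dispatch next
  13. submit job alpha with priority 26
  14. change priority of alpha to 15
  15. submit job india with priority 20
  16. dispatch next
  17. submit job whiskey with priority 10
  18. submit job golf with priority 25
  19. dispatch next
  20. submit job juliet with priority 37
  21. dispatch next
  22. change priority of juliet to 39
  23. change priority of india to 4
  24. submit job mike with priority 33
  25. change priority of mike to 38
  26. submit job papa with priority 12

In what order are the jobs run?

delta → kilo → sierra → alpha → whiskey → lima

add november (priority 40) → {november:40}
add lima (priority 3) → {lima:3, november:40}
add delta (priority 6) → {lima:3, delta:6, november:40}
update lima to priority 14 → {delta:6, lima:14, november:40}
dispatch next → delta; now {lima:14, november:40}
add kilo (priority 1) → {kilo:1, lima:14, november:40}
update lima to priority 7 → {kilo:1, lima:7, november:40}
update lima to priority 17 → {kilo:1, lima:17, november:40}
add sierra (priority 13) → {kilo:1, sierra:13, lima:17, november:40}
dispatch next → kilo; now {sierra:13, lima:17, november:40}
update november to priority 31 → {sierra:13, lima:17, november:31}
dispatch next → sierra; now {lima:17, november:31}
add alpha (priority 26) → {lima:17, alpha:26, november:31}
update alpha to priority 15 → {alpha:15, lima:17, november:31}
add india (priority 20) → {alpha:15, lima:17, india:20, november:31}
dispatch next → alpha; now {lima:17, india:20, november:31}
add whiskey (priority 10) → {whiskey:10, lima:17, india:20, november:31}
add golf (priority 25) → {whiskey:10, lima:17, india:20, golf:25, november:31}
dispatch next → whiskey; now {lima:17, india:20, golf:25, november:31}
add juliet (priority 37) → {lima:17, india:20, golf:25, november:31, juliet:37}
dispatch next → lima; now {india:20, golf:25, november:31, juliet:37}
update juliet to priority 39 → {india:20, golf:25, november:31, juliet:39}
update india to priority 4 → {india:4, golf:25, november:31, juliet:39}
add mike (priority 33) → {india:4, golf:25, november:31, mike:33, juliet:39}
update mike to priority 38 → {india:4, golf:25, november:31, mike:38, juliet:39}
add papa (priority 12) → {india:4, papa:12, golf:25, november:31, mike:38, juliet:39}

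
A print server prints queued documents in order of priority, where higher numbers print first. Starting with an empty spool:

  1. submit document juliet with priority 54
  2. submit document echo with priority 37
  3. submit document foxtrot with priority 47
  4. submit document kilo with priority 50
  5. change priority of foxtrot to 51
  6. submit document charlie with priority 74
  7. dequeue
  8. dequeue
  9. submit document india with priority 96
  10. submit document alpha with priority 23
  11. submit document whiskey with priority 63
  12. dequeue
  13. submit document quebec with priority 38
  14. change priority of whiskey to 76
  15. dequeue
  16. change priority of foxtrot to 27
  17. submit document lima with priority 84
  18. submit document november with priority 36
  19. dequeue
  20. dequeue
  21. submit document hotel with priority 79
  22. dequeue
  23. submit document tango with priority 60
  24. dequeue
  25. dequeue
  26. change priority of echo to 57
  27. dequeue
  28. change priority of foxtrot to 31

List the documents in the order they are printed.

add juliet (priority 54) → {juliet:54}
add echo (priority 37) → {juliet:54, echo:37}
add foxtrot (priority 47) → {juliet:54, foxtrot:47, echo:37}
add kilo (priority 50) → {juliet:54, kilo:50, foxtrot:47, echo:37}
update foxtrot to priority 51 → {juliet:54, foxtrot:51, kilo:50, echo:37}
add charlie (priority 74) → {charlie:74, juliet:54, foxtrot:51, kilo:50, echo:37}
dequeue → charlie; now {juliet:54, foxtrot:51, kilo:50, echo:37}
dequeue → juliet; now {foxtrot:51, kilo:50, echo:37}
add india (priority 96) → {india:96, foxtrot:51, kilo:50, echo:37}
add alpha (priority 23) → {india:96, foxtrot:51, kilo:50, echo:37, alpha:23}
add whiskey (priority 63) → {india:96, whiskey:63, foxtrot:51, kilo:50, echo:37, alpha:23}
dequeue → india; now {whiskey:63, foxtrot:51, kilo:50, echo:37, alpha:23}
add quebec (priority 38) → {whiskey:63, foxtrot:51, kilo:50, quebec:38, echo:37, alpha:23}
update whiskey to priority 76 → {whiskey:76, foxtrot:51, kilo:50, quebec:38, echo:37, alpha:23}
dequeue → whiskey; now {foxtrot:51, kilo:50, quebec:38, echo:37, alpha:23}
update foxtrot to priority 27 → {kilo:50, quebec:38, echo:37, foxtrot:27, alpha:23}
add lima (priority 84) → {lima:84, kilo:50, quebec:38, echo:37, foxtrot:27, alpha:23}
add november (priority 36) → {lima:84, kilo:50, quebec:38, echo:37, november:36, foxtrot:27, alpha:23}
dequeue → lima; now {kilo:50, quebec:38, echo:37, november:36, foxtrot:27, alpha:23}
dequeue → kilo; now {quebec:38, echo:37, november:36, foxtrot:27, alpha:23}
add hotel (priority 79) → {hotel:79, quebec:38, echo:37, november:36, foxtrot:27, alpha:23}
dequeue → hotel; now {quebec:38, echo:37, november:36, foxtrot:27, alpha:23}
add tango (priority 60) → {tango:60, quebec:38, echo:37, november:36, foxtrot:27, alpha:23}
dequeue → tango; now {quebec:38, echo:37, november:36, foxtrot:27, alpha:23}
dequeue → quebec; now {echo:37, november:36, foxtrot:27, alpha:23}
update echo to priority 57 → {echo:57, november:36, foxtrot:27, alpha:23}
dequeue → echo; now {november:36, foxtrot:27, alpha:23}
update foxtrot to priority 31 → {november:36, foxtrot:31, alpha:23}

charlie, juliet, india, whiskey, lima, kilo, hotel, tango, quebec, echo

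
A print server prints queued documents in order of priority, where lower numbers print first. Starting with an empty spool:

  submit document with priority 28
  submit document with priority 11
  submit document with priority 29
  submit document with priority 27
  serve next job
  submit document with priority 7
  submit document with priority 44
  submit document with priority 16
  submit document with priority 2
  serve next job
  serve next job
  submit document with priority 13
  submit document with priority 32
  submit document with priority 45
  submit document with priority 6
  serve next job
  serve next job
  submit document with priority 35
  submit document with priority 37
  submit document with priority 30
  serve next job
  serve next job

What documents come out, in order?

11, 2, 7, 6, 13, 16, 27

insert 28 → {28}
insert 11 → {11, 28}
insert 29 → {11, 28, 29}
insert 27 → {11, 27, 28, 29}
serve next job → 11; now {27, 28, 29}
insert 7 → {7, 27, 28, 29}
insert 44 → {7, 27, 28, 29, 44}
insert 16 → {7, 16, 27, 28, 29, 44}
insert 2 → {2, 7, 16, 27, 28, 29, 44}
serve next job → 2; now {7, 16, 27, 28, 29, 44}
serve next job → 7; now {16, 27, 28, 29, 44}
insert 13 → {13, 16, 27, 28, 29, 44}
insert 32 → {13, 16, 27, 28, 29, 32, 44}
insert 45 → {13, 16, 27, 28, 29, 32, 44, 45}
insert 6 → {6, 13, 16, 27, 28, 29, 32, 44, 45}
serve next job → 6; now {13, 16, 27, 28, 29, 32, 44, 45}
serve next job → 13; now {16, 27, 28, 29, 32, 44, 45}
insert 35 → {16, 27, 28, 29, 32, 35, 44, 45}
insert 37 → {16, 27, 28, 29, 32, 35, 37, 44, 45}
insert 30 → {16, 27, 28, 29, 30, 32, 35, 37, 44, 45}
serve next job → 16; now {27, 28, 29, 30, 32, 35, 37, 44, 45}
serve next job → 27; now {28, 29, 30, 32, 35, 37, 44, 45}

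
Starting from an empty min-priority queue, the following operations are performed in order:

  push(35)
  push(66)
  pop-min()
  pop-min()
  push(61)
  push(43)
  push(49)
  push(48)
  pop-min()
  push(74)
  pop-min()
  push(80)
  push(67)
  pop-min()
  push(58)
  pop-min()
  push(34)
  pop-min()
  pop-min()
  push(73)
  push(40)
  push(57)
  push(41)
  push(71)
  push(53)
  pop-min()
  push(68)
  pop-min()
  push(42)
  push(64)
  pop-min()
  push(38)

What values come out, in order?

35, 66, 43, 48, 49, 58, 34, 61, 40, 41, 42

insert 35 → {35}
insert 66 → {35, 66}
pop-min → 35; now {66}
pop-min → 66; now {}
insert 61 → {61}
insert 43 → {43, 61}
insert 49 → {43, 49, 61}
insert 48 → {43, 48, 49, 61}
pop-min → 43; now {48, 49, 61}
insert 74 → {48, 49, 61, 74}
pop-min → 48; now {49, 61, 74}
insert 80 → {49, 61, 74, 80}
insert 67 → {49, 61, 67, 74, 80}
pop-min → 49; now {61, 67, 74, 80}
insert 58 → {58, 61, 67, 74, 80}
pop-min → 58; now {61, 67, 74, 80}
insert 34 → {34, 61, 67, 74, 80}
pop-min → 34; now {61, 67, 74, 80}
pop-min → 61; now {67, 74, 80}
insert 73 → {67, 73, 74, 80}
insert 40 → {40, 67, 73, 74, 80}
insert 57 → {40, 57, 67, 73, 74, 80}
insert 41 → {40, 41, 57, 67, 73, 74, 80}
insert 71 → {40, 41, 57, 67, 71, 73, 74, 80}
insert 53 → {40, 41, 53, 57, 67, 71, 73, 74, 80}
pop-min → 40; now {41, 53, 57, 67, 71, 73, 74, 80}
insert 68 → {41, 53, 57, 67, 68, 71, 73, 74, 80}
pop-min → 41; now {53, 57, 67, 68, 71, 73, 74, 80}
insert 42 → {42, 53, 57, 67, 68, 71, 73, 74, 80}
insert 64 → {42, 53, 57, 64, 67, 68, 71, 73, 74, 80}
pop-min → 42; now {53, 57, 64, 67, 68, 71, 73, 74, 80}
insert 38 → {38, 53, 57, 64, 67, 68, 71, 73, 74, 80}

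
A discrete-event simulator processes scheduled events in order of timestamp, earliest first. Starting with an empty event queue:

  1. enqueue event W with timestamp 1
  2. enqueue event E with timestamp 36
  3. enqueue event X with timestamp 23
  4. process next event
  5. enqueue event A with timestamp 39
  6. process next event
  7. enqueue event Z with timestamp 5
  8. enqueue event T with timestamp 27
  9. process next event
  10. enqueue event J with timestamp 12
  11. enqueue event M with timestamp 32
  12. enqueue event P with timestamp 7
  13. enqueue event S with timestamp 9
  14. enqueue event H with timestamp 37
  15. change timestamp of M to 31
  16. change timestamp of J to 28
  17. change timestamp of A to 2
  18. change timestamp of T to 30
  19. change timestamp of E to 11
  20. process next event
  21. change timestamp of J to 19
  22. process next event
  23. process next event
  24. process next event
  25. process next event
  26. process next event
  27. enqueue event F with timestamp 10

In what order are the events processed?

W, X, Z, A, P, S, E, J, T

add W (timestamp 1) → {W:1}
add E (timestamp 36) → {W:1, E:36}
add X (timestamp 23) → {W:1, X:23, E:36}
process next event → W; now {X:23, E:36}
add A (timestamp 39) → {X:23, E:36, A:39}
process next event → X; now {E:36, A:39}
add Z (timestamp 5) → {Z:5, E:36, A:39}
add T (timestamp 27) → {Z:5, T:27, E:36, A:39}
process next event → Z; now {T:27, E:36, A:39}
add J (timestamp 12) → {J:12, T:27, E:36, A:39}
add M (timestamp 32) → {J:12, T:27, M:32, E:36, A:39}
add P (timestamp 7) → {P:7, J:12, T:27, M:32, E:36, A:39}
add S (timestamp 9) → {P:7, S:9, J:12, T:27, M:32, E:36, A:39}
add H (timestamp 37) → {P:7, S:9, J:12, T:27, M:32, E:36, H:37, A:39}
update M to timestamp 31 → {P:7, S:9, J:12, T:27, M:31, E:36, H:37, A:39}
update J to timestamp 28 → {P:7, S:9, T:27, J:28, M:31, E:36, H:37, A:39}
update A to timestamp 2 → {A:2, P:7, S:9, T:27, J:28, M:31, E:36, H:37}
update T to timestamp 30 → {A:2, P:7, S:9, J:28, T:30, M:31, E:36, H:37}
update E to timestamp 11 → {A:2, P:7, S:9, E:11, J:28, T:30, M:31, H:37}
process next event → A; now {P:7, S:9, E:11, J:28, T:30, M:31, H:37}
update J to timestamp 19 → {P:7, S:9, E:11, J:19, T:30, M:31, H:37}
process next event → P; now {S:9, E:11, J:19, T:30, M:31, H:37}
process next event → S; now {E:11, J:19, T:30, M:31, H:37}
process next event → E; now {J:19, T:30, M:31, H:37}
process next event → J; now {T:30, M:31, H:37}
process next event → T; now {M:31, H:37}
add F (timestamp 10) → {F:10, M:31, H:37}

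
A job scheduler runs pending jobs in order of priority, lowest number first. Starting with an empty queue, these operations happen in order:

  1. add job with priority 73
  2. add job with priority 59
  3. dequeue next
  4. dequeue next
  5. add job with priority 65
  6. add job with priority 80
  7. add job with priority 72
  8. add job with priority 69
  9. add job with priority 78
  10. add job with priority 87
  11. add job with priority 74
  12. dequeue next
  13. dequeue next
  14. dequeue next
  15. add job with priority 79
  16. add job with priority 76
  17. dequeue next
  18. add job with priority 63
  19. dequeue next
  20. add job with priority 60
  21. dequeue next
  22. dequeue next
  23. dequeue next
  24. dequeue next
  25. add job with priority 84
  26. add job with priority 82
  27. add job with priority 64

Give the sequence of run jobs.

insert 73 → {73}
insert 59 → {59, 73}
dequeue next → 59; now {73}
dequeue next → 73; now {}
insert 65 → {65}
insert 80 → {65, 80}
insert 72 → {65, 72, 80}
insert 69 → {65, 69, 72, 80}
insert 78 → {65, 69, 72, 78, 80}
insert 87 → {65, 69, 72, 78, 80, 87}
insert 74 → {65, 69, 72, 74, 78, 80, 87}
dequeue next → 65; now {69, 72, 74, 78, 80, 87}
dequeue next → 69; now {72, 74, 78, 80, 87}
dequeue next → 72; now {74, 78, 80, 87}
insert 79 → {74, 78, 79, 80, 87}
insert 76 → {74, 76, 78, 79, 80, 87}
dequeue next → 74; now {76, 78, 79, 80, 87}
insert 63 → {63, 76, 78, 79, 80, 87}
dequeue next → 63; now {76, 78, 79, 80, 87}
insert 60 → {60, 76, 78, 79, 80, 87}
dequeue next → 60; now {76, 78, 79, 80, 87}
dequeue next → 76; now {78, 79, 80, 87}
dequeue next → 78; now {79, 80, 87}
dequeue next → 79; now {80, 87}
insert 84 → {80, 84, 87}
insert 82 → {80, 82, 84, 87}
insert 64 → {64, 80, 82, 84, 87}

59 → 73 → 65 → 69 → 72 → 74 → 63 → 60 → 76 → 78 → 79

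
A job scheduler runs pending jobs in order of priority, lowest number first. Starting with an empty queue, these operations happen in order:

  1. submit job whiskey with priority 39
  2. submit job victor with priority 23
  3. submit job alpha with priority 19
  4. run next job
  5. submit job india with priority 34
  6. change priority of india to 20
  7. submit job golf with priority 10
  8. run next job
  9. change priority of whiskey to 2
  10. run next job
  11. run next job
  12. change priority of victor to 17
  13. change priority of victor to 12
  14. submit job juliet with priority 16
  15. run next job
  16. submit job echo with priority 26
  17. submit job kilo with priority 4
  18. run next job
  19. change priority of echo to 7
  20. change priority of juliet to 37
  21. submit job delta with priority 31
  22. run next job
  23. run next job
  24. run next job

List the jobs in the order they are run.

[alpha, golf, whiskey, india, victor, kilo, echo, delta, juliet]

add whiskey (priority 39) → {whiskey:39}
add victor (priority 23) → {victor:23, whiskey:39}
add alpha (priority 19) → {alpha:19, victor:23, whiskey:39}
run next job → alpha; now {victor:23, whiskey:39}
add india (priority 34) → {victor:23, india:34, whiskey:39}
update india to priority 20 → {india:20, victor:23, whiskey:39}
add golf (priority 10) → {golf:10, india:20, victor:23, whiskey:39}
run next job → golf; now {india:20, victor:23, whiskey:39}
update whiskey to priority 2 → {whiskey:2, india:20, victor:23}
run next job → whiskey; now {india:20, victor:23}
run next job → india; now {victor:23}
update victor to priority 17 → {victor:17}
update victor to priority 12 → {victor:12}
add juliet (priority 16) → {victor:12, juliet:16}
run next job → victor; now {juliet:16}
add echo (priority 26) → {juliet:16, echo:26}
add kilo (priority 4) → {kilo:4, juliet:16, echo:26}
run next job → kilo; now {juliet:16, echo:26}
update echo to priority 7 → {echo:7, juliet:16}
update juliet to priority 37 → {echo:7, juliet:37}
add delta (priority 31) → {echo:7, delta:31, juliet:37}
run next job → echo; now {delta:31, juliet:37}
run next job → delta; now {juliet:37}
run next job → juliet; now {}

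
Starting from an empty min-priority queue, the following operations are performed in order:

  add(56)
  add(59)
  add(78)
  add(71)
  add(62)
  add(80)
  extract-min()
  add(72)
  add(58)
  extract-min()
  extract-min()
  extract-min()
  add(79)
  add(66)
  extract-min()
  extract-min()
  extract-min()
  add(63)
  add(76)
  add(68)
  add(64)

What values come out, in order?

insert 56 → {56}
insert 59 → {56, 59}
insert 78 → {56, 59, 78}
insert 71 → {56, 59, 71, 78}
insert 62 → {56, 59, 62, 71, 78}
insert 80 → {56, 59, 62, 71, 78, 80}
extract-min → 56; now {59, 62, 71, 78, 80}
insert 72 → {59, 62, 71, 72, 78, 80}
insert 58 → {58, 59, 62, 71, 72, 78, 80}
extract-min → 58; now {59, 62, 71, 72, 78, 80}
extract-min → 59; now {62, 71, 72, 78, 80}
extract-min → 62; now {71, 72, 78, 80}
insert 79 → {71, 72, 78, 79, 80}
insert 66 → {66, 71, 72, 78, 79, 80}
extract-min → 66; now {71, 72, 78, 79, 80}
extract-min → 71; now {72, 78, 79, 80}
extract-min → 72; now {78, 79, 80}
insert 63 → {63, 78, 79, 80}
insert 76 → {63, 76, 78, 79, 80}
insert 68 → {63, 68, 76, 78, 79, 80}
insert 64 → {63, 64, 68, 76, 78, 79, 80}

[56, 58, 59, 62, 66, 71, 72]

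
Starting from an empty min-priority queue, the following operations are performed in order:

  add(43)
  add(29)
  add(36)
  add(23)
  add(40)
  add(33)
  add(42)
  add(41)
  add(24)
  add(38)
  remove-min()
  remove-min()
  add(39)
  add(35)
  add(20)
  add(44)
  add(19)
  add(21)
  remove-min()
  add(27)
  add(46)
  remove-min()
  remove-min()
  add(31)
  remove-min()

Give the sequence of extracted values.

[23, 24, 19, 20, 21, 27]

insert 43 → {43}
insert 29 → {29, 43}
insert 36 → {29, 36, 43}
insert 23 → {23, 29, 36, 43}
insert 40 → {23, 29, 36, 40, 43}
insert 33 → {23, 29, 33, 36, 40, 43}
insert 42 → {23, 29, 33, 36, 40, 42, 43}
insert 41 → {23, 29, 33, 36, 40, 41, 42, 43}
insert 24 → {23, 24, 29, 33, 36, 40, 41, 42, 43}
insert 38 → {23, 24, 29, 33, 36, 38, 40, 41, 42, 43}
remove-min → 23; now {24, 29, 33, 36, 38, 40, 41, 42, 43}
remove-min → 24; now {29, 33, 36, 38, 40, 41, 42, 43}
insert 39 → {29, 33, 36, 38, 39, 40, 41, 42, 43}
insert 35 → {29, 33, 35, 36, 38, 39, 40, 41, 42, 43}
insert 20 → {20, 29, 33, 35, 36, 38, 39, 40, 41, 42, 43}
insert 44 → {20, 29, 33, 35, 36, 38, 39, 40, 41, 42, 43, 44}
insert 19 → {19, 20, 29, 33, 35, 36, 38, 39, 40, 41, 42, 43, 44}
insert 21 → {19, 20, 21, 29, 33, 35, 36, 38, 39, 40, 41, 42, 43, 44}
remove-min → 19; now {20, 21, 29, 33, 35, 36, 38, 39, 40, 41, 42, 43, 44}
insert 27 → {20, 21, 27, 29, 33, 35, 36, 38, 39, 40, 41, 42, 43, 44}
insert 46 → {20, 21, 27, 29, 33, 35, 36, 38, 39, 40, 41, 42, 43, 44, 46}
remove-min → 20; now {21, 27, 29, 33, 35, 36, 38, 39, 40, 41, 42, 43, 44, 46}
remove-min → 21; now {27, 29, 33, 35, 36, 38, 39, 40, 41, 42, 43, 44, 46}
insert 31 → {27, 29, 31, 33, 35, 36, 38, 39, 40, 41, 42, 43, 44, 46}
remove-min → 27; now {29, 31, 33, 35, 36, 38, 39, 40, 41, 42, 43, 44, 46}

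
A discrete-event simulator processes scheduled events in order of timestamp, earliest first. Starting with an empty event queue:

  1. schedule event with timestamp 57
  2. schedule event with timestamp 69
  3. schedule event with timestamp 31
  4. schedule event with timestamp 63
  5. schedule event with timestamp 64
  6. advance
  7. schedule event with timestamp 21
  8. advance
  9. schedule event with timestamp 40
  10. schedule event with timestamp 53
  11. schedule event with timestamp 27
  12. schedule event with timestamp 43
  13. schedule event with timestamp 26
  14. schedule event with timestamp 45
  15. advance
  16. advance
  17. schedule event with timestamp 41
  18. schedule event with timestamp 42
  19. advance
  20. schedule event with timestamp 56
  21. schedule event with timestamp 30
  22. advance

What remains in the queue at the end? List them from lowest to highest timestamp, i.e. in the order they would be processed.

insert 57 → {57}
insert 69 → {57, 69}
insert 31 → {31, 57, 69}
insert 63 → {31, 57, 63, 69}
insert 64 → {31, 57, 63, 64, 69}
advance → 31; now {57, 63, 64, 69}
insert 21 → {21, 57, 63, 64, 69}
advance → 21; now {57, 63, 64, 69}
insert 40 → {40, 57, 63, 64, 69}
insert 53 → {40, 53, 57, 63, 64, 69}
insert 27 → {27, 40, 53, 57, 63, 64, 69}
insert 43 → {27, 40, 43, 53, 57, 63, 64, 69}
insert 26 → {26, 27, 40, 43, 53, 57, 63, 64, 69}
insert 45 → {26, 27, 40, 43, 45, 53, 57, 63, 64, 69}
advance → 26; now {27, 40, 43, 45, 53, 57, 63, 64, 69}
advance → 27; now {40, 43, 45, 53, 57, 63, 64, 69}
insert 41 → {40, 41, 43, 45, 53, 57, 63, 64, 69}
insert 42 → {40, 41, 42, 43, 45, 53, 57, 63, 64, 69}
advance → 40; now {41, 42, 43, 45, 53, 57, 63, 64, 69}
insert 56 → {41, 42, 43, 45, 53, 56, 57, 63, 64, 69}
insert 30 → {30, 41, 42, 43, 45, 53, 56, 57, 63, 64, 69}
advance → 30; now {41, 42, 43, 45, 53, 56, 57, 63, 64, 69}

41, 42, 43, 45, 53, 56, 57, 63, 64, 69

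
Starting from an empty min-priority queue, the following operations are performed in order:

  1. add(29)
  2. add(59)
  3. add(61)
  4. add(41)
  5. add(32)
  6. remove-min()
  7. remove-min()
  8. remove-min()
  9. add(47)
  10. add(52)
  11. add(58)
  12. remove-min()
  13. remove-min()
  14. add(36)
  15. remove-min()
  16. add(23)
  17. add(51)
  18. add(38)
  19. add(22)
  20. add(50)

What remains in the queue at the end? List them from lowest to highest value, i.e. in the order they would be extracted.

22, 23, 38, 50, 51, 58, 59, 61

insert 29 → {29}
insert 59 → {29, 59}
insert 61 → {29, 59, 61}
insert 41 → {29, 41, 59, 61}
insert 32 → {29, 32, 41, 59, 61}
remove-min → 29; now {32, 41, 59, 61}
remove-min → 32; now {41, 59, 61}
remove-min → 41; now {59, 61}
insert 47 → {47, 59, 61}
insert 52 → {47, 52, 59, 61}
insert 58 → {47, 52, 58, 59, 61}
remove-min → 47; now {52, 58, 59, 61}
remove-min → 52; now {58, 59, 61}
insert 36 → {36, 58, 59, 61}
remove-min → 36; now {58, 59, 61}
insert 23 → {23, 58, 59, 61}
insert 51 → {23, 51, 58, 59, 61}
insert 38 → {23, 38, 51, 58, 59, 61}
insert 22 → {22, 23, 38, 51, 58, 59, 61}
insert 50 → {22, 23, 38, 50, 51, 58, 59, 61}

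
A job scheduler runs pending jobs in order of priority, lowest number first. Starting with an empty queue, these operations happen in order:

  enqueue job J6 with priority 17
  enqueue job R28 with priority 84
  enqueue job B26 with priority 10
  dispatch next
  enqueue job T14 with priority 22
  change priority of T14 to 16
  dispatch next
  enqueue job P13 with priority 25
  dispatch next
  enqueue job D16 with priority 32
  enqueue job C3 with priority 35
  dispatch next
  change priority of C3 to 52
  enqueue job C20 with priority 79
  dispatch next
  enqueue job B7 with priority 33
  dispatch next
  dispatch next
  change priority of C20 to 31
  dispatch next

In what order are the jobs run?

add J6 (priority 17) → {J6:17}
add R28 (priority 84) → {J6:17, R28:84}
add B26 (priority 10) → {B26:10, J6:17, R28:84}
dispatch next → B26; now {J6:17, R28:84}
add T14 (priority 22) → {J6:17, T14:22, R28:84}
update T14 to priority 16 → {T14:16, J6:17, R28:84}
dispatch next → T14; now {J6:17, R28:84}
add P13 (priority 25) → {J6:17, P13:25, R28:84}
dispatch next → J6; now {P13:25, R28:84}
add D16 (priority 32) → {P13:25, D16:32, R28:84}
add C3 (priority 35) → {P13:25, D16:32, C3:35, R28:84}
dispatch next → P13; now {D16:32, C3:35, R28:84}
update C3 to priority 52 → {D16:32, C3:52, R28:84}
add C20 (priority 79) → {D16:32, C3:52, C20:79, R28:84}
dispatch next → D16; now {C3:52, C20:79, R28:84}
add B7 (priority 33) → {B7:33, C3:52, C20:79, R28:84}
dispatch next → B7; now {C3:52, C20:79, R28:84}
dispatch next → C3; now {C20:79, R28:84}
update C20 to priority 31 → {C20:31, R28:84}
dispatch next → C20; now {R28:84}

B26 → T14 → J6 → P13 → D16 → B7 → C3 → C20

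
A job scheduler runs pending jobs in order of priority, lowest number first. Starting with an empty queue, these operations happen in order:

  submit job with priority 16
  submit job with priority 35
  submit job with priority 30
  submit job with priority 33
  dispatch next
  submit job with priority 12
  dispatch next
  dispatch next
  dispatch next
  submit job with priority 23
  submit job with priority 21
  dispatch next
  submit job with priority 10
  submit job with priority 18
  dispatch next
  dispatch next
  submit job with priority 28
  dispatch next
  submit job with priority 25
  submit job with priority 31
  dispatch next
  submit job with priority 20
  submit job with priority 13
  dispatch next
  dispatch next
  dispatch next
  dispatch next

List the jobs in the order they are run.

16, 12, 30, 33, 21, 10, 18, 23, 25, 13, 20, 28, 31

insert 16 → {16}
insert 35 → {16, 35}
insert 30 → {16, 30, 35}
insert 33 → {16, 30, 33, 35}
dispatch next → 16; now {30, 33, 35}
insert 12 → {12, 30, 33, 35}
dispatch next → 12; now {30, 33, 35}
dispatch next → 30; now {33, 35}
dispatch next → 33; now {35}
insert 23 → {23, 35}
insert 21 → {21, 23, 35}
dispatch next → 21; now {23, 35}
insert 10 → {10, 23, 35}
insert 18 → {10, 18, 23, 35}
dispatch next → 10; now {18, 23, 35}
dispatch next → 18; now {23, 35}
insert 28 → {23, 28, 35}
dispatch next → 23; now {28, 35}
insert 25 → {25, 28, 35}
insert 31 → {25, 28, 31, 35}
dispatch next → 25; now {28, 31, 35}
insert 20 → {20, 28, 31, 35}
insert 13 → {13, 20, 28, 31, 35}
dispatch next → 13; now {20, 28, 31, 35}
dispatch next → 20; now {28, 31, 35}
dispatch next → 28; now {31, 35}
dispatch next → 31; now {35}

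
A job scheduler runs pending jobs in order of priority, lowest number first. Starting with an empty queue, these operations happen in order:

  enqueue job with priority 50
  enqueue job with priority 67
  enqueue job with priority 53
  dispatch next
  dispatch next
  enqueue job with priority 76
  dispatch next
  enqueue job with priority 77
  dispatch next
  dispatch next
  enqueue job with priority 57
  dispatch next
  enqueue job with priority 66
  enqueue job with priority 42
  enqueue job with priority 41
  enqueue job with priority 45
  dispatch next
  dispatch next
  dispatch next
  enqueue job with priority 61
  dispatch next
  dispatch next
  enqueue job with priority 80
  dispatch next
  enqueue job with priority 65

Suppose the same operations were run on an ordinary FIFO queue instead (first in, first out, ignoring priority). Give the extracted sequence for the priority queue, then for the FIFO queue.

priority queue: 50, 53, 67, 76, 77, 57, 41, 42, 45, 61, 66, 80; FIFO queue: 50 → 67 → 53 → 76 → 77 → 57 → 66 → 42 → 41 → 45 → 61 → 80

insert 50 → {50}
insert 67 → {50, 67}
insert 53 → {50, 53, 67}
dispatch next → 50; now {53, 67}
dispatch next → 53; now {67}
insert 76 → {67, 76}
dispatch next → 67; now {76}
insert 77 → {76, 77}
dispatch next → 76; now {77}
dispatch next → 77; now {}
insert 57 → {57}
dispatch next → 57; now {}
insert 66 → {66}
insert 42 → {42, 66}
insert 41 → {41, 42, 66}
insert 45 → {41, 42, 45, 66}
dispatch next → 41; now {42, 45, 66}
dispatch next → 42; now {45, 66}
dispatch next → 45; now {66}
insert 61 → {61, 66}
dispatch next → 61; now {66}
dispatch next → 66; now {}
insert 80 → {80}
dispatch next → 80; now {}
insert 65 → {65}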